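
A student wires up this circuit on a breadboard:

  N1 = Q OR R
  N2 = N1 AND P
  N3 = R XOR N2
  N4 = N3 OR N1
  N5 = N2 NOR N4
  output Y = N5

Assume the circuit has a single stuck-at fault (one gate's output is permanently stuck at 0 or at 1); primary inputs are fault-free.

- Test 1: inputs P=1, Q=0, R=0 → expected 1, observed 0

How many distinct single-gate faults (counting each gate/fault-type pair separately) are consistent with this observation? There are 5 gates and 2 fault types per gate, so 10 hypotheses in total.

5

Fault-free: N1=0, N2=0, N3=0, N4=0, N5=1 → 1. Observed 0.
  N1 stuck-at-0: output 1 ✗
  N1 stuck-at-1: output 0 ✓
  N2 stuck-at-0: output 1 ✗
  N2 stuck-at-1: output 0 ✓
  N3 stuck-at-0: output 1 ✗
  N3 stuck-at-1: output 0 ✓
  N4 stuck-at-0: output 1 ✗
  N4 stuck-at-1: output 0 ✓
  N5 stuck-at-0: output 0 ✓
  N5 stuck-at-1: output 1 ✗
Consistent faults: {N1 stuck-at-1, N2 stuck-at-1, N3 stuck-at-1, N4 stuck-at-1, N5 stuck-at-0} — 5 in all.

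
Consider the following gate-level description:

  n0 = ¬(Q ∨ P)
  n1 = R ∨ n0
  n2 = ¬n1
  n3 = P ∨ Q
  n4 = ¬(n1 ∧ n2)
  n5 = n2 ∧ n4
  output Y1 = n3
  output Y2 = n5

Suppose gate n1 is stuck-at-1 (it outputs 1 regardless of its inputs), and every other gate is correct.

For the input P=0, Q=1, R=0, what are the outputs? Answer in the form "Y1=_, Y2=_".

Propagate with n1 forced: n0=0, n1=1 [stuck-at-1], n2=0, n3=1, n4=1, n5=0.
So the outputs are Y1=1, Y2=0. (Without the fault they would be Y1=1, Y2=1.)

Y1=1, Y2=0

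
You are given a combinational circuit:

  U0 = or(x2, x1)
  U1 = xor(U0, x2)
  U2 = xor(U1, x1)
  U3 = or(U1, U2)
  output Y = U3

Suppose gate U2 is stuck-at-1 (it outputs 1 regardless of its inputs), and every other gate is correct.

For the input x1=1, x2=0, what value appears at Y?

1

Propagate with U2 forced: U0=1, U1=1, U2=1 [stuck-at-1], U3=1.
So Y = 1. (Same as the fault-free value — the fault is masked on this input.)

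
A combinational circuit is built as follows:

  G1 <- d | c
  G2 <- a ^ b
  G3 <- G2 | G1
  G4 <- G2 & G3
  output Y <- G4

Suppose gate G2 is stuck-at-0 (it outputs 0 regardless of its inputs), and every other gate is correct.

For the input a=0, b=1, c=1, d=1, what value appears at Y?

0

Propagate with G2 forced: G1=1, G2=0 [stuck-at-0], G3=1, G4=0.
So Y = 0. (Without the fault it would be 1.)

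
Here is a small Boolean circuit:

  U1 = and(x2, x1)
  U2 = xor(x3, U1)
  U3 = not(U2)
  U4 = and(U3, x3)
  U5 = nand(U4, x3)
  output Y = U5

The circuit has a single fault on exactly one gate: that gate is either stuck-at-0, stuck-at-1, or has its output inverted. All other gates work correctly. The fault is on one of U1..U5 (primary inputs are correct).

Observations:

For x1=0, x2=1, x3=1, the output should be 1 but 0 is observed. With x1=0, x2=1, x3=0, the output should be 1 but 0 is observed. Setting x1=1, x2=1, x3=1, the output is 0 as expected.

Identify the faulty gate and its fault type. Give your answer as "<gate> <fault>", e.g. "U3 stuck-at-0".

U5 stuck-at-0

Fault-free values for test 1 (x1=0, x2=1, x3=1): U1=0, U2=1, U3=0, U4=0, U5=1, giving Y=1. Observed 0.
Test 1: faults giving observed 0 are {U1 stuck-at-1, U1 inverted output, U2 stuck-at-0, U2 inverted output, U3 stuck-at-1, U3 inverted output, U4 stuck-at-1, U4 inverted output, U5 stuck-at-0, U5 inverted output}.
Test 2 (x1=0, x2=1, x3=0): fault-free U1=0, U2=0, U3=1, U4=0, U5=1 → 1; observed 0. Eliminates U1 stuck-at-1, U1 inverted output, U2 stuck-at-0, U2 inverted output, U3 stuck-at-1, U3 inverted output, U4 stuck-at-1, U4 inverted output.
Test 3 (x1=1, x2=1, x3=1): fault-free U1=1, U2=0, U3=1, U4=1, U5=0 → 0; observed 0. Eliminates U5 inverted output.
Only U5 stuck-at-0 is consistent with every test.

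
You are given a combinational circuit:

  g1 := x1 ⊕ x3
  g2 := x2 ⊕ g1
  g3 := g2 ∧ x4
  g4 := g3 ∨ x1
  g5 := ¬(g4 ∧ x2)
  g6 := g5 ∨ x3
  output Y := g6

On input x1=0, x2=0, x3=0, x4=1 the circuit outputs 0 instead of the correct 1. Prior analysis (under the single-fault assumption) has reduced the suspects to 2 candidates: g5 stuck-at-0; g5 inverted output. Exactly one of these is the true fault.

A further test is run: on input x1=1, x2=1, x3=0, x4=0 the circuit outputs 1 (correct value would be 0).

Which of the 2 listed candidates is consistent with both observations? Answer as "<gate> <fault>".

g5 inverted output

Evaluate each candidate on input x1=1, x2=1, x3=0, x4=0:
  g5 stuck-at-0: g1=1, g2=0, g3=0, g4=1, g5=0 [stuck-at-0], g6=0 → 0 — eliminated
  g5 inverted output: g1=1, g2=0, g3=0, g4=1, g5=1 [inverted output], g6=1 → 1 — matches
Only g5 inverted output reproduces the observed 1.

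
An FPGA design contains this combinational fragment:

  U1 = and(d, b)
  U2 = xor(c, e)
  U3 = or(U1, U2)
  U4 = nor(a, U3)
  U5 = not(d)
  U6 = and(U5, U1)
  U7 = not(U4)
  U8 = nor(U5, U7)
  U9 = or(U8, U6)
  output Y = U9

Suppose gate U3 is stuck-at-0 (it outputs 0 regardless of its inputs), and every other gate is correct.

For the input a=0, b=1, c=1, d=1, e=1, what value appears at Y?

Propagate with U3 forced: U1=1, U2=0, U3=0 [stuck-at-0], U4=1, U5=0, U6=0, U7=0, U8=1, U9=1.
So Y = 1. (Without the fault it would be 0.)

1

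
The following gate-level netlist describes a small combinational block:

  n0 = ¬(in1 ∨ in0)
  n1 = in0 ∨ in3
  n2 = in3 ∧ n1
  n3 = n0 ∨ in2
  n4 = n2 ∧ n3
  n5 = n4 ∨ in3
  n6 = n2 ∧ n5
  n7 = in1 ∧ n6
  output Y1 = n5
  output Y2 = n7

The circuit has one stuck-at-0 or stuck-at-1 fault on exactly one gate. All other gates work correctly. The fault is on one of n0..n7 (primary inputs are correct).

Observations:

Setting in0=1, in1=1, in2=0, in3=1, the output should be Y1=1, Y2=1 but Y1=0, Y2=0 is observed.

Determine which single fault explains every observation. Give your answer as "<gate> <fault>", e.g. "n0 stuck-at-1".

Fault-free values for test 1 (in0=1, in1=1, in2=0, in3=1): n0=0, n1=1, n2=1, n3=0, n4=0, n5=1, n6=1, n7=1, giving Y1=1, Y2=1. Observed Y1=0, Y2=0.
Test 1: faults giving observed Y1=0, Y2=0 are {n5 stuck-at-0}.
Only n5 stuck-at-0 is consistent with every test.

n5 stuck-at-0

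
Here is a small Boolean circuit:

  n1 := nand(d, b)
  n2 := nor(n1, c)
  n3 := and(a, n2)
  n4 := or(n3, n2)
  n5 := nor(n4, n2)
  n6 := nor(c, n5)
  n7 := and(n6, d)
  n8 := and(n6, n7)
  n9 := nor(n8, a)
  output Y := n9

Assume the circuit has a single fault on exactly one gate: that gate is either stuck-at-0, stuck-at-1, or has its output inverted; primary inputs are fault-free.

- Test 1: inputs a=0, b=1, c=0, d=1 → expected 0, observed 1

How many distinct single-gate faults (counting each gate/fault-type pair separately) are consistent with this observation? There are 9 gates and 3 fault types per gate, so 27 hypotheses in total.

14

Fault-free: n1=0, n2=1, n3=0, n4=1, n5=0, n6=1, n7=1, n8=1, n9=0 → 0. Observed 1.
  n1: stuck-at-1, inverted output ✓; others ✗
  n2: stuck-at-0, inverted output ✓; others ✗
  n3: none of the 3 fault types match ✗
  n4: none of the 3 fault types match ✗
  n5: stuck-at-1, inverted output ✓; others ✗
  n6: stuck-at-0, inverted output ✓; others ✗
  n7: stuck-at-0, inverted output ✓; others ✗
  n8: stuck-at-0, inverted output ✓; others ✗
  n9: stuck-at-1, inverted output ✓; others ✗
Consistent faults: {n1 stuck-at-1, n1 inverted output, n2 stuck-at-0, n2 inverted output, n5 stuck-at-1, n5 inverted output, n6 stuck-at-0, n6 inverted output, n7 stuck-at-0, n7 inverted output, n8 stuck-at-0, n8 inverted output, n9 stuck-at-1, n9 inverted output} — 14 in all.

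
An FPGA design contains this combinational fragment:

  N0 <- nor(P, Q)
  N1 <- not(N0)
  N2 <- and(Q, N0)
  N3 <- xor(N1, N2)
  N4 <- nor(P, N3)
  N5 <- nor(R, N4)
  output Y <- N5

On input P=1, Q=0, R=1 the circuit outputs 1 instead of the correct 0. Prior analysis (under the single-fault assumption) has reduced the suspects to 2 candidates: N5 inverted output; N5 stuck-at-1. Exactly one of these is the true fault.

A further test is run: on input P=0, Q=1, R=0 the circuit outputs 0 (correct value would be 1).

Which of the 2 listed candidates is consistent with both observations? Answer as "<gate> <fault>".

Evaluate each candidate on input P=0, Q=1, R=0:
  N5 inverted output: N0=0, N1=1, N2=0, N3=1, N4=0, N5=0 [inverted output] → 0 — matches
  N5 stuck-at-1: N0=0, N1=1, N2=0, N3=1, N4=0, N5=1 [stuck-at-1] → 1 — eliminated
Only N5 inverted output reproduces the observed 0.

N5 inverted output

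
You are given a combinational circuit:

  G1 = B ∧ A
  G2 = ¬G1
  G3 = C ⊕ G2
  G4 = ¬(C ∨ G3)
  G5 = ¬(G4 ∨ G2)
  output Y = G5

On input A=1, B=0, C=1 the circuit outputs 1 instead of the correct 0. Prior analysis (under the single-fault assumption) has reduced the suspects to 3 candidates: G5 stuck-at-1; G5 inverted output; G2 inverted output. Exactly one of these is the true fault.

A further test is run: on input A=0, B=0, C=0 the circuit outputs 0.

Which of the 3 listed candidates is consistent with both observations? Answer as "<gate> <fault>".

G2 inverted output

Evaluate each candidate on input A=0, B=0, C=0:
  G5 stuck-at-1: G1=0, G2=1, G3=1, G4=0, G5=1 [stuck-at-1] → 1 — eliminated
  G5 inverted output: G1=0, G2=1, G3=1, G4=0, G5=1 [inverted output] → 1 — eliminated
  G2 inverted output: G1=0, G2=0 [inverted output], G3=0, G4=1, G5=0 → 0 — matches
Only G2 inverted output reproduces the observed 0.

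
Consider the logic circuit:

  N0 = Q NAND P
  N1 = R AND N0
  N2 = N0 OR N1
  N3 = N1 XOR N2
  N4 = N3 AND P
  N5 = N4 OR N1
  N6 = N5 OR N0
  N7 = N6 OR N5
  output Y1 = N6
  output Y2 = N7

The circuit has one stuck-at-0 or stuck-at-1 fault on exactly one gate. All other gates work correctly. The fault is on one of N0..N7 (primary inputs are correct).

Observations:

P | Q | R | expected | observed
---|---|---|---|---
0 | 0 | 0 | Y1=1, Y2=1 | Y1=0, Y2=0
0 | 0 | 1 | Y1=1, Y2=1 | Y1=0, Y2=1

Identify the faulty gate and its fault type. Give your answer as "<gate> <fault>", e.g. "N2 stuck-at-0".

Fault-free values for test 1 (P=0, Q=0, R=0): N0=1, N1=0, N2=1, N3=1, N4=0, N5=0, N6=1, N7=1, giving Y1=1, Y2=1. Observed Y1=0, Y2=0.
Test 1: faults giving observed Y1=0, Y2=0 are {N0 stuck-at-0, N6 stuck-at-0}.
Test 2 (P=0, Q=0, R=1): fault-free N0=1, N1=1, N2=1, N3=0, N4=0, N5=1, N6=1, N7=1 → Y1=1, Y2=1; observed Y1=0, Y2=1. Eliminates N0 stuck-at-0.
Only N6 stuck-at-0 is consistent with every test.

N6 stuck-at-0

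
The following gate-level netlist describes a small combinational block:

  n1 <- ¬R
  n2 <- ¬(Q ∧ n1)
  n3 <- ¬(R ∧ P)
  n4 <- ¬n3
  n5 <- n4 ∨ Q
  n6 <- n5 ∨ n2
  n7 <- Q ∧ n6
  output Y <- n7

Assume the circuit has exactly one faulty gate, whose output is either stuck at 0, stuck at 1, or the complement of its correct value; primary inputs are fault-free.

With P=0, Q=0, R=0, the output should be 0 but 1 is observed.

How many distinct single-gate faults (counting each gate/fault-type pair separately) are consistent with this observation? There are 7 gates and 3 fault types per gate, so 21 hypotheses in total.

Fault-free: n1=1, n2=1, n3=1, n4=0, n5=0, n6=1, n7=0 → 0. Observed 1.
  n1: none of the 3 fault types match ✗
  n2: none of the 3 fault types match ✗
  n3: none of the 3 fault types match ✗
  n4: none of the 3 fault types match ✗
  n5: none of the 3 fault types match ✗
  n6: none of the 3 fault types match ✗
  n7: stuck-at-1, inverted output ✓; others ✗
Consistent faults: {n7 stuck-at-1, n7 inverted output} — 2 in all.

2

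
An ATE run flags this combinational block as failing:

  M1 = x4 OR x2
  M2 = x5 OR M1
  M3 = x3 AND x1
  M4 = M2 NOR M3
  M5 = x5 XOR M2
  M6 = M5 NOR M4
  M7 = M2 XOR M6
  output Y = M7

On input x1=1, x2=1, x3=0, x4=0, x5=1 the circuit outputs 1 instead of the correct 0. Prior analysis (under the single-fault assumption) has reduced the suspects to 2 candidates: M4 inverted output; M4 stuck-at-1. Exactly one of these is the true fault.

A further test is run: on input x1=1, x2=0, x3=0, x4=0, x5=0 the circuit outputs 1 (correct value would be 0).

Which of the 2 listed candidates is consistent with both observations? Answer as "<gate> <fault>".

M4 inverted output

Evaluate each candidate on input x1=1, x2=0, x3=0, x4=0, x5=0:
  M4 inverted output: M1=0, M2=0, M3=0, M4=0 [inverted output], M5=0, M6=1, M7=1 → 1 — matches
  M4 stuck-at-1: M1=0, M2=0, M3=0, M4=1 [stuck-at-1], M5=0, M6=0, M7=0 → 0 — eliminated
Only M4 inverted output reproduces the observed 1.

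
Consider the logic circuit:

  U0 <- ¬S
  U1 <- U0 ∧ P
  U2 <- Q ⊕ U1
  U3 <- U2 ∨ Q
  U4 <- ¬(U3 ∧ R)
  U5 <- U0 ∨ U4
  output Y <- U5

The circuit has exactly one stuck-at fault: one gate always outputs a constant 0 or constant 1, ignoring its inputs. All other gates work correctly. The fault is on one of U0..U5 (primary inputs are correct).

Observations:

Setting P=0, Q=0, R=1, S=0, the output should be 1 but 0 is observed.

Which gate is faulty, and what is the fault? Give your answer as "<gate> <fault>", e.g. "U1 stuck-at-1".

Fault-free values for test 1 (P=0, Q=0, R=1, S=0): U0=1, U1=0, U2=0, U3=0, U4=1, U5=1, giving Y=1. Observed 0.
Test 1: faults giving observed 0 are {U5 stuck-at-0}.
Only U5 stuck-at-0 is consistent with every test.

U5 stuck-at-0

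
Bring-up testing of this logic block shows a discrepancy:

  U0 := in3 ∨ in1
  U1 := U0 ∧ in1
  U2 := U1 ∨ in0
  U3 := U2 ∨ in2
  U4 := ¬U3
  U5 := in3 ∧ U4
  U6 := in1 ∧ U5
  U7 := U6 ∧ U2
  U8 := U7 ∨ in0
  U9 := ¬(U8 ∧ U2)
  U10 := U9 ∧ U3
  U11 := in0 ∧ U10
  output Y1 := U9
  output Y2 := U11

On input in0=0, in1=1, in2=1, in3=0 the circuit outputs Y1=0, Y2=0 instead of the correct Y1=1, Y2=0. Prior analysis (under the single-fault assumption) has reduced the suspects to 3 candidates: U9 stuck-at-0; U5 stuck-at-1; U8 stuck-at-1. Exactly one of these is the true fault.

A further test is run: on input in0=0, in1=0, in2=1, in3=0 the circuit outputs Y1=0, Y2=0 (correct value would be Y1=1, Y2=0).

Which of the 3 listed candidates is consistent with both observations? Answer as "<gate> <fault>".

Evaluate each candidate on input in0=0, in1=0, in2=1, in3=0:
  U9 stuck-at-0: U0=0, U1=0, U2=0, U3=1, U4=0, U5=0, U6=0, U7=0, U8=0, U9=0 [stuck-at-0], U10=0, U11=0 → Y1=0, Y2=0 — matches
  U5 stuck-at-1: U0=0, U1=0, U2=0, U3=1, U4=0, U5=1 [stuck-at-1], U6=0, U7=0, U8=0, U9=1, U10=1, U11=0 → Y1=1, Y2=0 — eliminated
  U8 stuck-at-1: U0=0, U1=0, U2=0, U3=1, U4=0, U5=0, U6=0, U7=0, U8=1 [stuck-at-1], U9=1, U10=1, U11=0 → Y1=1, Y2=0 — eliminated
Only U9 stuck-at-0 reproduces the observed Y1=0, Y2=0.

U9 stuck-at-0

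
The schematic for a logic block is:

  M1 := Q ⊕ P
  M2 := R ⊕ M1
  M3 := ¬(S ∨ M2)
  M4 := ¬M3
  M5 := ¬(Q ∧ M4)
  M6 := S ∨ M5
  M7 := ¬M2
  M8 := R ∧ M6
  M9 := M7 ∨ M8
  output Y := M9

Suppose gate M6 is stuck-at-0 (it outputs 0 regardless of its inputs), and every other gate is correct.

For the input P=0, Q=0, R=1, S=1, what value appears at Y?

0

Propagate with M6 forced: M1=0, M2=1, M3=0, M4=1, M5=1, M6=0 [stuck-at-0], M7=0, M8=0, M9=0.
So Y = 0. (Without the fault it would be 1.)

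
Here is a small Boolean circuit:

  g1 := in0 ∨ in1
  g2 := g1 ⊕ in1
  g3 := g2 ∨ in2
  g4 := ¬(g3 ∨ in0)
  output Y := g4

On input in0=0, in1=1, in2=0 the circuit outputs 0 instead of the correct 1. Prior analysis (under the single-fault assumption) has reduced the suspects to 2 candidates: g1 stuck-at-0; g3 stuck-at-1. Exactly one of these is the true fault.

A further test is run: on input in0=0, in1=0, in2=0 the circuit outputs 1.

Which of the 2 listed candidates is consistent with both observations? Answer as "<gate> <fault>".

g1 stuck-at-0

Evaluate each candidate on input in0=0, in1=0, in2=0:
  g1 stuck-at-0: g1=0 [stuck-at-0], g2=0, g3=0, g4=1 → 1 — matches
  g3 stuck-at-1: g1=0, g2=0, g3=1 [stuck-at-1], g4=0 → 0 — eliminated
Only g1 stuck-at-0 reproduces the observed 1.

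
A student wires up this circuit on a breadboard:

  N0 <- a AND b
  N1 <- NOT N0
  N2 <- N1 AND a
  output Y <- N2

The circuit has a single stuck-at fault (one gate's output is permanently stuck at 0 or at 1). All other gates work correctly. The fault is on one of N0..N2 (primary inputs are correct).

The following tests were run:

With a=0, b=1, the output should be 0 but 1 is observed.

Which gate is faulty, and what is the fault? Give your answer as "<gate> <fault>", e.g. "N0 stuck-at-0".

N2 stuck-at-1

Fault-free values for test 1 (a=0, b=1): N0=0, N1=1, N2=0, giving Y=0. Observed 1.
Test 1: faults giving observed 1 are {N2 stuck-at-1}.
Only N2 stuck-at-1 is consistent with every test.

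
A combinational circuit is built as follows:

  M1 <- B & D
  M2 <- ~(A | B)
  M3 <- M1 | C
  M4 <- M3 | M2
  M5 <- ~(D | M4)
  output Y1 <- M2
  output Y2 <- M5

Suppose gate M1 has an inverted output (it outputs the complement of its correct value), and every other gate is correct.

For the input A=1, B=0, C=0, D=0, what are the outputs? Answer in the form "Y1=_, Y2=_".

Propagate with M1 forced: M1=1 [inverted output], M2=0, M3=1, M4=1, M5=0.
So the outputs are Y1=0, Y2=0. (Without the fault they would be Y1=0, Y2=1.)

Y1=0, Y2=0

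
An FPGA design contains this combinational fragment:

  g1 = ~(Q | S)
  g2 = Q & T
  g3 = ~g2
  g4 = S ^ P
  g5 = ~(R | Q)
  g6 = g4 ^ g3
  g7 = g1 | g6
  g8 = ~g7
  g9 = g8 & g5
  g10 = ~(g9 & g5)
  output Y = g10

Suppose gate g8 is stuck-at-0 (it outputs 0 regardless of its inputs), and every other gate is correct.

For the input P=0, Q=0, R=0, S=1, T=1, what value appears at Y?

1

Propagate with g8 forced: g1=0, g2=0, g3=1, g4=1, g5=1, g6=0, g7=0, g8=0 [stuck-at-0], g9=0, g10=1.
So Y = 1. (Without the fault it would be 0.)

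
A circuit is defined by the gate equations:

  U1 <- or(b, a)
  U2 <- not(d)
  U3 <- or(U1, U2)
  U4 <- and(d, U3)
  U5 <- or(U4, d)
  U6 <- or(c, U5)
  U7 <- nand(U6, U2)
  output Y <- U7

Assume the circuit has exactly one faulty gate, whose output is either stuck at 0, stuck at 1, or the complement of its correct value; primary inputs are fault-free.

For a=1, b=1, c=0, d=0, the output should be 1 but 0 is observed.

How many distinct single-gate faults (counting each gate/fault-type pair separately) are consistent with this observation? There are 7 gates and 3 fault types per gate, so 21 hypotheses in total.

8

Fault-free: U1=1, U2=1, U3=1, U4=0, U5=0, U6=0, U7=1 → 1. Observed 0.
  U1: none of the 3 fault types match ✗
  U2: none of the 3 fault types match ✗
  U3: none of the 3 fault types match ✗
  U4: stuck-at-1, inverted output ✓; others ✗
  U5: stuck-at-1, inverted output ✓; others ✗
  U6: stuck-at-1, inverted output ✓; others ✗
  U7: stuck-at-0, inverted output ✓; others ✗
Consistent faults: {U4 stuck-at-1, U4 inverted output, U5 stuck-at-1, U5 inverted output, U6 stuck-at-1, U6 inverted output, U7 stuck-at-0, U7 inverted output} — 8 in all.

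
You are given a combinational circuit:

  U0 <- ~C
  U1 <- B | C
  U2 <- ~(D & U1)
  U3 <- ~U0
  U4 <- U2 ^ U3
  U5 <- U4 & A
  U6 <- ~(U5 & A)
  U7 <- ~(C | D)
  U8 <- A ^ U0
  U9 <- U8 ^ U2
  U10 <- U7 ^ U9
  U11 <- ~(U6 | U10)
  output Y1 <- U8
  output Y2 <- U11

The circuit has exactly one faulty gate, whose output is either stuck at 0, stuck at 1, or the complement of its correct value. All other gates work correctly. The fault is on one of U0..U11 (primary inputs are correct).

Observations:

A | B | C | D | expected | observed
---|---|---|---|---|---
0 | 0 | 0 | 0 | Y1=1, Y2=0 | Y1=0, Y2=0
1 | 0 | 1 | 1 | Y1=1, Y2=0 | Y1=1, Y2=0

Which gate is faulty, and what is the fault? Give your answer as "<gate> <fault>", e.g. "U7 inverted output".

Fault-free values for test 1 (A=0, B=0, C=0, D=0): U0=1, U1=0, U2=1, U3=0, U4=1, U5=0, U6=1, U7=1, U8=1, U9=0, U10=1, U11=0, giving Y1=1, Y2=0. Observed Y1=0, Y2=0.
Test 1: faults giving observed Y1=0, Y2=0 are {U0 stuck-at-0, U0 inverted output, U8 stuck-at-0, U8 inverted output}.
Test 2 (A=1, B=0, C=1, D=1): fault-free U0=0, U1=1, U2=0, U3=1, U4=1, U5=1, U6=0, U7=0, U8=1, U9=1, U10=1, U11=0 → Y1=1, Y2=0; observed Y1=1, Y2=0. Eliminates U0 inverted output, U8 stuck-at-0, U8 inverted output.
Only U0 stuck-at-0 is consistent with every test.

U0 stuck-at-0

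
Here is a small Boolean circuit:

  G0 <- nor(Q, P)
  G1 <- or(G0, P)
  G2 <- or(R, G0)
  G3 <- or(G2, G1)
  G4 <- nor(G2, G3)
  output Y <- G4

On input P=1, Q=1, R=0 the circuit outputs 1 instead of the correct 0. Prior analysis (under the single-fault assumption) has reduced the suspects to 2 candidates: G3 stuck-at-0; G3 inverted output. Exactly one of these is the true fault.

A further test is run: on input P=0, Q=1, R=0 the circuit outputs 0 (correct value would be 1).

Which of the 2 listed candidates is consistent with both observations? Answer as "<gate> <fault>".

G3 inverted output

Evaluate each candidate on input P=0, Q=1, R=0:
  G3 stuck-at-0: G0=0, G1=0, G2=0, G3=0 [stuck-at-0], G4=1 → 1 — eliminated
  G3 inverted output: G0=0, G1=0, G2=0, G3=1 [inverted output], G4=0 → 0 — matches
Only G3 inverted output reproduces the observed 0.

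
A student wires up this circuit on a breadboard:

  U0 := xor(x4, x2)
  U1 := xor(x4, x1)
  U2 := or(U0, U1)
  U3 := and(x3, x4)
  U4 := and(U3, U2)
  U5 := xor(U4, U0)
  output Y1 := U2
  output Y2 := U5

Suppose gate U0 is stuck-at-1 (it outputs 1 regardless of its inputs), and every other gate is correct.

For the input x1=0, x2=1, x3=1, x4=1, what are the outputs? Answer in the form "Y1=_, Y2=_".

Propagate with U0 forced: U0=1 [stuck-at-1], U1=1, U2=1, U3=1, U4=1, U5=0.
So the outputs are Y1=1, Y2=0. (Without the fault they would be Y1=1, Y2=1.)

Y1=1, Y2=0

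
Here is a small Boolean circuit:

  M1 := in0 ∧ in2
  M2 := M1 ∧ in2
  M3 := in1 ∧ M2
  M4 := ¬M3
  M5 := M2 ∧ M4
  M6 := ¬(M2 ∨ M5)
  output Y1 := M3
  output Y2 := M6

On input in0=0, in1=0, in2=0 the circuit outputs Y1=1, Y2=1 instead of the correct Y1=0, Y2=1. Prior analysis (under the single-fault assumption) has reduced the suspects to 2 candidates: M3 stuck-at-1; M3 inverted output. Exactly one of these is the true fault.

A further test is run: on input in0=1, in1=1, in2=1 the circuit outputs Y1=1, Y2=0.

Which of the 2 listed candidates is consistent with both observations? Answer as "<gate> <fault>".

M3 stuck-at-1

Evaluate each candidate on input in0=1, in1=1, in2=1:
  M3 stuck-at-1: M1=1, M2=1, M3=1 [stuck-at-1], M4=0, M5=0, M6=0 → Y1=1, Y2=0 — matches
  M3 inverted output: M1=1, M2=1, M3=0 [inverted output], M4=1, M5=1, M6=0 → Y1=0, Y2=0 — eliminated
Only M3 stuck-at-1 reproduces the observed Y1=1, Y2=0.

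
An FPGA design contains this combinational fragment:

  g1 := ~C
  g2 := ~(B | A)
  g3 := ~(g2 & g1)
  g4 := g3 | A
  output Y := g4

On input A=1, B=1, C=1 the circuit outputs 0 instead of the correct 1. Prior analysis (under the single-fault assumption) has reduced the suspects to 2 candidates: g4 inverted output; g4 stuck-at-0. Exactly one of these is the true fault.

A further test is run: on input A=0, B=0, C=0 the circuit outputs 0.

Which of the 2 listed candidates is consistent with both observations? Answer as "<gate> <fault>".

Evaluate each candidate on input A=0, B=0, C=0:
  g4 inverted output: g1=1, g2=1, g3=0, g4=1 [inverted output] → 1 — eliminated
  g4 stuck-at-0: g1=1, g2=1, g3=0, g4=0 [stuck-at-0] → 0 — matches
Only g4 stuck-at-0 reproduces the observed 0.

g4 stuck-at-0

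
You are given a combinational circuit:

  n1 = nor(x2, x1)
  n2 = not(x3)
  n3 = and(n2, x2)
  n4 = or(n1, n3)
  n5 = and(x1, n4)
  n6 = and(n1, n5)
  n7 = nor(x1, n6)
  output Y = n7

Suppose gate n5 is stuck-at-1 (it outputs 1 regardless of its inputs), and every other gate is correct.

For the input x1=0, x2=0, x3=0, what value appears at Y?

Propagate with n5 forced: n1=1, n2=1, n3=0, n4=1, n5=1 [stuck-at-1], n6=1, n7=0.
So Y = 0. (Without the fault it would be 1.)

0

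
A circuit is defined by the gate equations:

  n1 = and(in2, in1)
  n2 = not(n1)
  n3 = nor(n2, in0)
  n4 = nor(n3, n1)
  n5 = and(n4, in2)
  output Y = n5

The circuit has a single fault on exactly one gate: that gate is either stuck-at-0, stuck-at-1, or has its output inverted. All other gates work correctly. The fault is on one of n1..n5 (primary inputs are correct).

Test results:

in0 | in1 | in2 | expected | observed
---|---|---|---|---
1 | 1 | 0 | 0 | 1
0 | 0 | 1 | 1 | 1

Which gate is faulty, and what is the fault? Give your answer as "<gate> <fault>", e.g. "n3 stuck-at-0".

n5 stuck-at-1

Fault-free values for test 1 (in0=1, in1=1, in2=0): n1=0, n2=1, n3=0, n4=1, n5=0, giving Y=0. Observed 1.
Test 1: faults giving observed 1 are {n5 stuck-at-1, n5 inverted output}.
Test 2 (in0=0, in1=0, in2=1): fault-free n1=0, n2=1, n3=0, n4=1, n5=1 → 1; observed 1. Eliminates n5 inverted output.
Only n5 stuck-at-1 is consistent with every test.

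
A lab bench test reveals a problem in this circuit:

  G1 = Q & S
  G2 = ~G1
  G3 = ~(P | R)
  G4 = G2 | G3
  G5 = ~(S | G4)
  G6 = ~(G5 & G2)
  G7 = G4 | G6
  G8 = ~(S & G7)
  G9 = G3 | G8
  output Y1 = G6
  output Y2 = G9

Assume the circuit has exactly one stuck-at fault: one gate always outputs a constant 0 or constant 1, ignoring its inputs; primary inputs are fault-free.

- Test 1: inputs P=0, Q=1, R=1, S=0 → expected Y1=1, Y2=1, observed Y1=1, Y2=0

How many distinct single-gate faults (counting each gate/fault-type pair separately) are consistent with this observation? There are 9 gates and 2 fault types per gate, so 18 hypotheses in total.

2

Fault-free: G1=0, G2=1, G3=0, G4=1, G5=0, G6=1, G7=1, G8=1, G9=1 → Y1=1, Y2=1. Observed Y1=1, Y2=0.
  G1: none of the 2 fault types match ✗
  G2: none of the 2 fault types match ✗
  G3: none of the 2 fault types match ✗
  G4: none of the 2 fault types match ✗
  G5: none of the 2 fault types match ✗
  G6: none of the 2 fault types match ✗
  G7: none of the 2 fault types match ✗
  G8: stuck-at-0 ✓; others ✗
  G9: stuck-at-0 ✓; others ✗
Consistent faults: {G8 stuck-at-0, G9 stuck-at-0} — 2 in all.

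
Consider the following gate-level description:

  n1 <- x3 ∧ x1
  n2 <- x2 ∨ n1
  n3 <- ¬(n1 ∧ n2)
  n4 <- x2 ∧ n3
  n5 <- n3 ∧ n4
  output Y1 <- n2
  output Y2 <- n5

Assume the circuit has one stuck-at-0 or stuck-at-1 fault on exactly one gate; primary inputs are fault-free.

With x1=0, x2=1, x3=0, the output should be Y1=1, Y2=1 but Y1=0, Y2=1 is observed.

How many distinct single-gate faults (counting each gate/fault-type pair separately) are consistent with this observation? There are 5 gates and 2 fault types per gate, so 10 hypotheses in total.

Fault-free: n1=0, n2=1, n3=1, n4=1, n5=1 → Y1=1, Y2=1. Observed Y1=0, Y2=1.
  n1 stuck-at-0: output Y1=1, Y2=1 ✗
  n1 stuck-at-1: output Y1=1, Y2=0 ✗
  n2 stuck-at-0: output Y1=0, Y2=1 ✓
  n2 stuck-at-1: output Y1=1, Y2=1 ✗
  n3 stuck-at-0: output Y1=1, Y2=0 ✗
  n3 stuck-at-1: output Y1=1, Y2=1 ✗
  n4 stuck-at-0: output Y1=1, Y2=0 ✗
  n4 stuck-at-1: output Y1=1, Y2=1 ✗
  n5 stuck-at-0: output Y1=1, Y2=0 ✗
  n5 stuck-at-1: output Y1=1, Y2=1 ✗
Consistent faults: {n2 stuck-at-0} — 1 in all.

1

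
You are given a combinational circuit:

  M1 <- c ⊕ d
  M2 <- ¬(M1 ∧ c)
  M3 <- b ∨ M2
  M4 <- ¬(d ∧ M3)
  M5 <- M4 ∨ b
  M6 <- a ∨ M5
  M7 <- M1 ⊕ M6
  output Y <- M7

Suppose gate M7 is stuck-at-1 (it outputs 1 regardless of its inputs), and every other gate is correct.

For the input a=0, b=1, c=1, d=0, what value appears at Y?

1

Propagate with M7 forced: M1=1, M2=0, M3=1, M4=1, M5=1, M6=1, M7=1 [stuck-at-1].
So Y = 1. (Without the fault it would be 0.)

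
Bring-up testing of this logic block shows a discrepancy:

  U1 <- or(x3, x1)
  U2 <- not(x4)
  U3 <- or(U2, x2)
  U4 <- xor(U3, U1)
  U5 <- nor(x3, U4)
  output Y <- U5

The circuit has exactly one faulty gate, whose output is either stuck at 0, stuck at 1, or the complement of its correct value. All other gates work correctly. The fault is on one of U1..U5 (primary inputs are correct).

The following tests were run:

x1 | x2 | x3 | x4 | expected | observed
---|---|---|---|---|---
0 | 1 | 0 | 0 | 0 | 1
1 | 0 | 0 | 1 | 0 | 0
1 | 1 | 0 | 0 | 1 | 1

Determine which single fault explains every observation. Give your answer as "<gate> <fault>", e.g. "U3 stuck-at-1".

U1 stuck-at-1

Fault-free values for test 1 (x1=0, x2=1, x3=0, x4=0): U1=0, U2=1, U3=1, U4=1, U5=0, giving Y=0. Observed 1.
Test 1: faults giving observed 1 are {U1 stuck-at-1, U1 inverted output, U3 stuck-at-0, U3 inverted output, U4 stuck-at-0, U4 inverted output, U5 stuck-at-1, U5 inverted output}.
Test 2 (x1=1, x2=0, x3=0, x4=1): fault-free U1=1, U2=0, U3=0, U4=1, U5=0 → 0; observed 0. Eliminates U1 inverted output, U3 inverted output, U4 stuck-at-0, U4 inverted output, U5 stuck-at-1, U5 inverted output.
Test 3 (x1=1, x2=1, x3=0, x4=0): fault-free U1=1, U2=1, U3=1, U4=0, U5=1 → 1; observed 1. Eliminates U3 stuck-at-0.
Only U1 stuck-at-1 is consistent with every test.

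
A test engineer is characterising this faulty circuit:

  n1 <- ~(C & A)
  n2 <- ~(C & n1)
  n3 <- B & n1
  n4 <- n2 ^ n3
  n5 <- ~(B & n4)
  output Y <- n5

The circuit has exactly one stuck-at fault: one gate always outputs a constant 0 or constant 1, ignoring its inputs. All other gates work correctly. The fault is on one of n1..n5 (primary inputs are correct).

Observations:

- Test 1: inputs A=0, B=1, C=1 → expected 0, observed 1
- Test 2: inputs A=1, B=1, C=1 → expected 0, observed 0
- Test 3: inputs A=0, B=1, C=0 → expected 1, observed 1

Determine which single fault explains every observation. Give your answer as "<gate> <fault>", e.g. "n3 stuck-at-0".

Fault-free values for test 1 (A=0, B=1, C=1): n1=1, n2=0, n3=1, n4=1, n5=0, giving Y=0. Observed 1.
Test 1: faults giving observed 1 are {n2 stuck-at-1, n3 stuck-at-0, n4 stuck-at-0, n5 stuck-at-1}.
Test 2 (A=1, B=1, C=1): fault-free n1=0, n2=1, n3=0, n4=1, n5=0 → 0; observed 0. Eliminates n4 stuck-at-0, n5 stuck-at-1.
Test 3 (A=0, B=1, C=0): fault-free n1=1, n2=1, n3=1, n4=0, n5=1 → 1; observed 1. Eliminates n3 stuck-at-0.
Only n2 stuck-at-1 is consistent with every test.

n2 stuck-at-1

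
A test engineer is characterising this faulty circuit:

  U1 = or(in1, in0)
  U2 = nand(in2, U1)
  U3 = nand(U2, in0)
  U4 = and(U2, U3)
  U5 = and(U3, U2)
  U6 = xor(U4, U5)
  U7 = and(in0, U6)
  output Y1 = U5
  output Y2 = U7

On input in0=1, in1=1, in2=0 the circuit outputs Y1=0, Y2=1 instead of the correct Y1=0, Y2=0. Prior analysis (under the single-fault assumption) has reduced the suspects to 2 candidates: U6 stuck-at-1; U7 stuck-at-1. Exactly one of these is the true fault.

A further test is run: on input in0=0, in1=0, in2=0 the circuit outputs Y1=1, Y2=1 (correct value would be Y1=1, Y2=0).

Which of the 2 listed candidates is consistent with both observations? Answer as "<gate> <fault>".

Evaluate each candidate on input in0=0, in1=0, in2=0:
  U6 stuck-at-1: U1=0, U2=1, U3=1, U4=1, U5=1, U6=1 [stuck-at-1], U7=0 → Y1=1, Y2=0 — eliminated
  U7 stuck-at-1: U1=0, U2=1, U3=1, U4=1, U5=1, U6=0, U7=1 [stuck-at-1] → Y1=1, Y2=1 — matches
Only U7 stuck-at-1 reproduces the observed Y1=1, Y2=1.

U7 stuck-at-1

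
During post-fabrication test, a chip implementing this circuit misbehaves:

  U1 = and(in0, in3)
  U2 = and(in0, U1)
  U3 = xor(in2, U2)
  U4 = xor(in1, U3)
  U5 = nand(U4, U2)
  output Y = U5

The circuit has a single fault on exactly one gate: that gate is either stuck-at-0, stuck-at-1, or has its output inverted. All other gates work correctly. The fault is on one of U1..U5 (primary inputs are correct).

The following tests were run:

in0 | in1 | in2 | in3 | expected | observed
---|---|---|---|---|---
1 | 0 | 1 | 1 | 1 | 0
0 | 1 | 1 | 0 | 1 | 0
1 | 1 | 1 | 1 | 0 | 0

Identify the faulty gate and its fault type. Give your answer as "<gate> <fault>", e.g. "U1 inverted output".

U5 stuck-at-0

Fault-free values for test 1 (in0=1, in1=0, in2=1, in3=1): U1=1, U2=1, U3=0, U4=0, U5=1, giving Y=1. Observed 0.
Test 1: faults giving observed 0 are {U3 stuck-at-1, U3 inverted output, U4 stuck-at-1, U4 inverted output, U5 stuck-at-0, U5 inverted output}.
Test 2 (in0=0, in1=1, in2=1, in3=0): fault-free U1=0, U2=0, U3=1, U4=0, U5=1 → 1; observed 0. Eliminates U3 stuck-at-1, U3 inverted output, U4 stuck-at-1, U4 inverted output.
Test 3 (in0=1, in1=1, in2=1, in3=1): fault-free U1=1, U2=1, U3=0, U4=1, U5=0 → 0; observed 0. Eliminates U5 inverted output.
Only U5 stuck-at-0 is consistent with every test.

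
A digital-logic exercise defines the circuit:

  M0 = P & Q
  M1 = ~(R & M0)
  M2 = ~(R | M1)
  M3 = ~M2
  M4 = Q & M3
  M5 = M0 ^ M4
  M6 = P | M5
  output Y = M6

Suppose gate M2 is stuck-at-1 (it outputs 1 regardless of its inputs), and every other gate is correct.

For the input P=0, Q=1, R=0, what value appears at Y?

Propagate with M2 forced: M0=0, M1=1, M2=1 [stuck-at-1], M3=0, M4=0, M5=0, M6=0.
So Y = 0. (Without the fault it would be 1.)

0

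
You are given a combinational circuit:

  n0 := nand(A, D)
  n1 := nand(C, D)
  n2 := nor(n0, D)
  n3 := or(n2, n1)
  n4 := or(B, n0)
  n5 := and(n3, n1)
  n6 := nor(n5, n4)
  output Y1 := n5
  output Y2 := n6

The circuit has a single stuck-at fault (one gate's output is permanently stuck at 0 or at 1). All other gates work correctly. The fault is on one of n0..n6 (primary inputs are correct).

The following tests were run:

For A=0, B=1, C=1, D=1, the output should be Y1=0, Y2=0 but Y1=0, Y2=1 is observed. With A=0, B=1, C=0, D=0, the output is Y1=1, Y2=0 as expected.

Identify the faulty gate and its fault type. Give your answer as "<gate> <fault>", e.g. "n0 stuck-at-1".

n4 stuck-at-0

Fault-free values for test 1 (A=0, B=1, C=1, D=1): n0=1, n1=0, n2=0, n3=0, n4=1, n5=0, n6=0, giving Y1=0, Y2=0. Observed Y1=0, Y2=1.
Test 1: faults giving observed Y1=0, Y2=1 are {n4 stuck-at-0, n6 stuck-at-1}.
Test 2 (A=0, B=1, C=0, D=0): fault-free n0=1, n1=1, n2=0, n3=1, n4=1, n5=1, n6=0 → Y1=1, Y2=0; observed Y1=1, Y2=0. Eliminates n6 stuck-at-1.
Only n4 stuck-at-0 is consistent with every test.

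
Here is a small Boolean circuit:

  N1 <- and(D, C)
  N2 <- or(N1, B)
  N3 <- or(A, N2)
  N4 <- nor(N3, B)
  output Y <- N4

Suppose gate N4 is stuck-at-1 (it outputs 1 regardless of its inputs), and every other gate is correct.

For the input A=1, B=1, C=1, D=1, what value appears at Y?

1

Propagate with N4 forced: N1=1, N2=1, N3=1, N4=1 [stuck-at-1].
So Y = 1. (Without the fault it would be 0.)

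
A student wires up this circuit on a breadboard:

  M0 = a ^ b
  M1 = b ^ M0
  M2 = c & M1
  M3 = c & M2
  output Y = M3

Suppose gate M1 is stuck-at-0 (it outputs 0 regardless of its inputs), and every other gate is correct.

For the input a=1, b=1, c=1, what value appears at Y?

Propagate with M1 forced: M0=0, M1=0 [stuck-at-0], M2=0, M3=0.
So Y = 0. (Without the fault it would be 1.)

0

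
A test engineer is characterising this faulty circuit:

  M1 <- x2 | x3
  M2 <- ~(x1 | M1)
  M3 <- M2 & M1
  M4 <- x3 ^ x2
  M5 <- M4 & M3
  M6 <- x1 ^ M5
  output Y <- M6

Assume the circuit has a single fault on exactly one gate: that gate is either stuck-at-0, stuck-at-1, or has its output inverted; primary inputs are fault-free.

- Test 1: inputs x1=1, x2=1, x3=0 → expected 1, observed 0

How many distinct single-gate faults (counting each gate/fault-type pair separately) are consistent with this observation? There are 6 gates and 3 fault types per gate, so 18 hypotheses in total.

Fault-free: M1=1, M2=0, M3=0, M4=1, M5=0, M6=1 → 1. Observed 0.
  M1: none of the 3 fault types match ✗
  M2: stuck-at-1, inverted output ✓; others ✗
  M3: stuck-at-1, inverted output ✓; others ✗
  M4: none of the 3 fault types match ✗
  M5: stuck-at-1, inverted output ✓; others ✗
  M6: stuck-at-0, inverted output ✓; others ✗
Consistent faults: {M2 stuck-at-1, M2 inverted output, M3 stuck-at-1, M3 inverted output, M5 stuck-at-1, M5 inverted output, M6 stuck-at-0, M6 inverted output} — 8 in all.

8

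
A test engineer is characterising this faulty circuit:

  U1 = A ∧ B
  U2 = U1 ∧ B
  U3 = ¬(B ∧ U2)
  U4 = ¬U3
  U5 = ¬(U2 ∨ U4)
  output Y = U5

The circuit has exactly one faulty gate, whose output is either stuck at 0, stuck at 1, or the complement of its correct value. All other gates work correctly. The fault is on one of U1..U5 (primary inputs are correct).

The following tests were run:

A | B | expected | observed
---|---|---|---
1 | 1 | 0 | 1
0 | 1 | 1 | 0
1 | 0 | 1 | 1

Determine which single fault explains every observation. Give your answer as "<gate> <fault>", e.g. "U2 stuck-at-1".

Fault-free values for test 1 (A=1, B=1): U1=1, U2=1, U3=0, U4=1, U5=0, giving Y=0. Observed 1.
Test 1: faults giving observed 1 are {U1 stuck-at-0, U1 inverted output, U2 stuck-at-0, U2 inverted output, U5 stuck-at-1, U5 inverted output}.
Test 2 (A=0, B=1): fault-free U1=0, U2=0, U3=1, U4=0, U5=1 → 1; observed 0. Eliminates U1 stuck-at-0, U2 stuck-at-0, U5 stuck-at-1.
Test 3 (A=1, B=0): fault-free U1=0, U2=0, U3=1, U4=0, U5=1 → 1; observed 1. Eliminates U2 inverted output, U5 inverted output.
Only U1 inverted output is consistent with every test.

U1 inverted output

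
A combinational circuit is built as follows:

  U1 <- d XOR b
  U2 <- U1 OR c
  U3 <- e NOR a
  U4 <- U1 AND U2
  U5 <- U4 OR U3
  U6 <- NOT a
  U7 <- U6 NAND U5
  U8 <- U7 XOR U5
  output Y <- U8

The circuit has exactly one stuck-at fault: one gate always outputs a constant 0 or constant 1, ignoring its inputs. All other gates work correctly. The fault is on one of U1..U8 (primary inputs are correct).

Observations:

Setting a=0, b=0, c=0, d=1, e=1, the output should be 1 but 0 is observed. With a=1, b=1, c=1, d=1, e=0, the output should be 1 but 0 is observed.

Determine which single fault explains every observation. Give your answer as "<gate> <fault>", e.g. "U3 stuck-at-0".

U8 stuck-at-0

Fault-free values for test 1 (a=0, b=0, c=0, d=1, e=1): U1=1, U2=1, U3=0, U4=1, U5=1, U6=1, U7=0, U8=1, giving Y=1. Observed 0.
Test 1: faults giving observed 0 are {U6 stuck-at-0, U7 stuck-at-1, U8 stuck-at-0}.
Test 2 (a=1, b=1, c=1, d=1, e=0): fault-free U1=0, U2=1, U3=0, U4=0, U5=0, U6=0, U7=1, U8=1 → 1; observed 0. Eliminates U6 stuck-at-0, U7 stuck-at-1.
Only U8 stuck-at-0 is consistent with every test.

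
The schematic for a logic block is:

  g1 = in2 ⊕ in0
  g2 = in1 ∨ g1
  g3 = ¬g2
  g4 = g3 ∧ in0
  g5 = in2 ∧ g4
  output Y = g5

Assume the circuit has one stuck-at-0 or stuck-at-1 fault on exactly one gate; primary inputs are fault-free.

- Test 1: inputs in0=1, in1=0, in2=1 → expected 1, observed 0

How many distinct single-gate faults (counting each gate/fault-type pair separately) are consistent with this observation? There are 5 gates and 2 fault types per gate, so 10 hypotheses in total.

Fault-free: g1=0, g2=0, g3=1, g4=1, g5=1 → 1. Observed 0.
  g1 stuck-at-0: output 1 ✗
  g1 stuck-at-1: output 0 ✓
  g2 stuck-at-0: output 1 ✗
  g2 stuck-at-1: output 0 ✓
  g3 stuck-at-0: output 0 ✓
  g3 stuck-at-1: output 1 ✗
  g4 stuck-at-0: output 0 ✓
  g4 stuck-at-1: output 1 ✗
  g5 stuck-at-0: output 0 ✓
  g5 stuck-at-1: output 1 ✗
Consistent faults: {g1 stuck-at-1, g2 stuck-at-1, g3 stuck-at-0, g4 stuck-at-0, g5 stuck-at-0} — 5 in all.

5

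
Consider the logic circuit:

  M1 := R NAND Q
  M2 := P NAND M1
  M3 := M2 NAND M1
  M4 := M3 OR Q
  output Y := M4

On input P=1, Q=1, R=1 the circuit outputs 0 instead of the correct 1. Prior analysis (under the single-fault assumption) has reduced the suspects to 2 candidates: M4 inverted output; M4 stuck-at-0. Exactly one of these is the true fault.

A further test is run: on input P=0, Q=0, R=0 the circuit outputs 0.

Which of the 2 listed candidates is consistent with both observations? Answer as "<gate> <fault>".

M4 stuck-at-0

Evaluate each candidate on input P=0, Q=0, R=0:
  M4 inverted output: M1=1, M2=1, M3=0, M4=1 [inverted output] → 1 — eliminated
  M4 stuck-at-0: M1=1, M2=1, M3=0, M4=0 [stuck-at-0] → 0 — matches
Only M4 stuck-at-0 reproduces the observed 0.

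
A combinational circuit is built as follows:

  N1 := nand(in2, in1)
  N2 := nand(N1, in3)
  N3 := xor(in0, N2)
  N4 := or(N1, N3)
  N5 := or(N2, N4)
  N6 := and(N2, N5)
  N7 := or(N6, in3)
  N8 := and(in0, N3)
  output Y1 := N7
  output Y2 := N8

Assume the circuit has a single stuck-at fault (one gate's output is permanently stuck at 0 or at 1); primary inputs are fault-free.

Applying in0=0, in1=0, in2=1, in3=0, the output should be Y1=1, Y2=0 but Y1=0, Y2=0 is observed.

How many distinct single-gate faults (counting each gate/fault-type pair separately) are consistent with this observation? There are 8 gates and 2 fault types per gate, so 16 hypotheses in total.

Fault-free: N1=1, N2=1, N3=1, N4=1, N5=1, N6=1, N7=1, N8=0 → Y1=1, Y2=0. Observed Y1=0, Y2=0.
  N1: none of the 2 fault types match ✗
  N2: stuck-at-0 ✓; others ✗
  N3: none of the 2 fault types match ✗
  N4: none of the 2 fault types match ✗
  N5: stuck-at-0 ✓; others ✗
  N6: stuck-at-0 ✓; others ✗
  N7: stuck-at-0 ✓; others ✗
  N8: none of the 2 fault types match ✗
Consistent faults: {N2 stuck-at-0, N5 stuck-at-0, N6 stuck-at-0, N7 stuck-at-0} — 4 in all.

4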